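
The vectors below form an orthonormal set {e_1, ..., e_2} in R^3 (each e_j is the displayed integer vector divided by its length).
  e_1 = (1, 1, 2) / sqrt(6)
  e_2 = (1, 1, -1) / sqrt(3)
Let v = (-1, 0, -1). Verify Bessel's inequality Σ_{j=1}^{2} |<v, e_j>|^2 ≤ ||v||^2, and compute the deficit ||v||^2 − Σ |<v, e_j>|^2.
Σ |<v, e_j>|^2 = 3/2; ||v||^2 = 2; deficit = 1/2

Write each e_j = u_j / sqrt(<u_j, u_j>) where u_j is the displayed integer vector. Then <v, e_j> = <v, u_j> / sqrt(<u_j, u_j>), so |<v, e_j>|^2 = <v, u_j>^2 / <u_j, u_j>.
Coefficients: <v, e_1> = -3/sqrt(6), <v, e_2> = 0/sqrt(3).
Square and sum: Σ |<v, e_j>|^2 = 3/2.
Compute ||v||^2 = v·v = 2.
Deficit = 2 − 3/2 = 1/2 ≥ 0, confirming Bessel's inequality. (The deficit equals ||v − Σ <v,e_j> e_j||^2, the squared distance from v to span{e_j}.)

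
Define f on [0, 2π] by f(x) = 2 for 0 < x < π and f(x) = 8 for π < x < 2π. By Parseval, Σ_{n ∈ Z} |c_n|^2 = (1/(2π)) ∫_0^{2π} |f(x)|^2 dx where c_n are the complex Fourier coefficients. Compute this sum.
Σ |c_n|^2 = 34

Parseval equates the L^2 energy of f (normalised by 1/(2π)) with the ℓ^2 sum of its Fourier coefficients: (1/(2π)) ∫_0^{2π} |f|^2 = Σ |c_n|^2.
Compute the left side: (1/(2π)) [∫_0^π 2^2 dx + ∫_π^{2π} 8^2 dx] = (1/(2π)) · (4π + 64π) = (4 + 64)/2 = 34.
So Σ_{n ∈ Z} |c_n|^2 = 34.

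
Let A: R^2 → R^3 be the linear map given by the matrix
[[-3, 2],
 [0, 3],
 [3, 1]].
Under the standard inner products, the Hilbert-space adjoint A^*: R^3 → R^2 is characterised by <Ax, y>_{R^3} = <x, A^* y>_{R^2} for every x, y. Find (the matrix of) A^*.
A^* = A^T =
[[-3, 0, 3],
 [2, 3, 1]]

For real matrices with standard dot products, the defining identity <Ax, y> = <x, A^* y> gives (Ax)^T y = x^T (A^*) y, i.e. x^T A^T y = x^T (A^*) y. Since this holds for all x, y, we must have A^* = A^T. Therefore
A^* =
[[-3, 0, 3],
 [2, 3, 1]].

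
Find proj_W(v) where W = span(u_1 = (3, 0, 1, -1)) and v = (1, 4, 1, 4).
proj_W(v) = (0, 0, 0, 0)

Set up U = [u_1 | ... | u_1] ∈ R^(4×1). The projector onto W = col(U) is P = U (U^T U)^(-1) U^T.
Compute U^T U =
  [11],
and U^T v = (0).
Solve U^T U · c = U^T v for the coefficients: c = (0). The projection is proj_W(v) = U c.
Check: (v - proj_W(v)) · u_1 = 0  (should be 0).
Result: proj_W(v) = (0, 0, 0, 0).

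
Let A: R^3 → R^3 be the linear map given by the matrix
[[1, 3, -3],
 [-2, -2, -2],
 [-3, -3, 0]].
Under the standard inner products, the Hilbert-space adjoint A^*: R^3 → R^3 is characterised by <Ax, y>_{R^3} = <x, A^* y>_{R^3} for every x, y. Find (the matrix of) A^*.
A^* = A^T =
[[1, -2, -3],
 [3, -2, -3],
 [-3, -2, 0]]

For real matrices with standard dot products, the defining identity <Ax, y> = <x, A^* y> gives (Ax)^T y = x^T (A^*) y, i.e. x^T A^T y = x^T (A^*) y. Since this holds for all x, y, we must have A^* = A^T. Therefore
A^* =
[[1, -2, -3],
 [3, -2, -3],
 [-3, -2, 0]].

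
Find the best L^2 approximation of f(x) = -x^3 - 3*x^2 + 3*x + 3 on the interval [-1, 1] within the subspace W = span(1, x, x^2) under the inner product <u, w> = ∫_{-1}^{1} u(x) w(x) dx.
g(x) = -3*x^2 + 12*x/5 + 3

The best approximation g ∈ W is the orthogonal projection of f onto W. Writing g = a_0 + a_1 x + a_2 x^2, the coefficients solve the normal equations G · a = b where
  G_{ij} = <φ_i, φ_j> and b_i = <f, φ_i>, with φ_0 = 1, φ_1 = x, φ_2 = x^2.
G =
  [2, 0, 2/3]
  [0, 2/3, 0]
  [2/3, 0, 2/5],
b = (4, 8/5, 4/5).
Solving gives a_0 = 3, a_1 = 12/5, a_2 = -3, so
  g(x) = -3*x^2 + 12*x/5 + 3.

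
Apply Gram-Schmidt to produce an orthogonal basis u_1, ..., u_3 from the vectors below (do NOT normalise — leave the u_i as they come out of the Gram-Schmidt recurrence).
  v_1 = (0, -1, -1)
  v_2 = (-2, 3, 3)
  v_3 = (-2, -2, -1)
Orthogonal basis:
  u_1 = (0, -1, -1)
  u_2 = (-2, 0, 0)
  u_3 = (0, -1/2, 1/2)

Apply the Gram-Schmidt recurrence
  u_1 = v_1
  u_i = v_i − Σ_{j<i} ((v_i · u_j) / (u_j · u_j)) · u_j.

Step by step this gives:
  u_1 = (0, -1, -1)
  u_2 = (-2, 0, 0)
  u_3 = (0, -1/2, 1/2)

Orthogonality check:
  u_2 · u_1 = 0 (should be 0)
  u_3 · u_1 = 0 (should be 0)
  u_3 · u_2 = 0 (should be 0)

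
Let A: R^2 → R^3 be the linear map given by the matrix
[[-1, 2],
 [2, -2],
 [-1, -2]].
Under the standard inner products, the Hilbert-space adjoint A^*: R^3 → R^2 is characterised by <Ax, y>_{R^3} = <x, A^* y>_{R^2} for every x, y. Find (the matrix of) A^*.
A^* = A^T =
[[-1, 2, -1],
 [2, -2, -2]]

For real matrices with standard dot products, the defining identity <Ax, y> = <x, A^* y> gives (Ax)^T y = x^T (A^*) y, i.e. x^T A^T y = x^T (A^*) y. Since this holds for all x, y, we must have A^* = A^T. Therefore
A^* =
[[-1, 2, -1],
 [2, -2, -2]].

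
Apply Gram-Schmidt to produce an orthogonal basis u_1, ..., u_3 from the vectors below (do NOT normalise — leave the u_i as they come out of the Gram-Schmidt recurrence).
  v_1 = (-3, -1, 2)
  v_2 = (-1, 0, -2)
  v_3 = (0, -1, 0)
Orthogonal basis:
  u_1 = (-3, -1, 2)
  u_2 = (-17/14, -1/14, -13/7)
  u_3 = (16/69, -64/69, -8/69)

Apply the Gram-Schmidt recurrence
  u_1 = v_1
  u_i = v_i − Σ_{j<i} ((v_i · u_j) / (u_j · u_j)) · u_j.

Step by step this gives:
  u_1 = (-3, -1, 2)
  u_2 = (-17/14, -1/14, -13/7)
  u_3 = (16/69, -64/69, -8/69)

Orthogonality check:
  u_2 · u_1 = 0 (should be 0)
  u_3 · u_1 = 0 (should be 0)
  u_3 · u_2 = 0 (should be 0)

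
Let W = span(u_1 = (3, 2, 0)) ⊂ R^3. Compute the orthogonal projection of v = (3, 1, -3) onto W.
proj_W(v) = (33/13, 22/13, 0)

Set up U = [u_1 | ... | u_1] ∈ R^(3×1). The projector onto W = col(U) is P = U (U^T U)^(-1) U^T.
Compute U^T U =
  [13],
and U^T v = (11).
Solve U^T U · c = U^T v for the coefficients: c = (11/13). The projection is proj_W(v) = U c.
Check: (v - proj_W(v)) · u_1 = 0  (should be 0).
Result: proj_W(v) = (33/13, 22/13, 0).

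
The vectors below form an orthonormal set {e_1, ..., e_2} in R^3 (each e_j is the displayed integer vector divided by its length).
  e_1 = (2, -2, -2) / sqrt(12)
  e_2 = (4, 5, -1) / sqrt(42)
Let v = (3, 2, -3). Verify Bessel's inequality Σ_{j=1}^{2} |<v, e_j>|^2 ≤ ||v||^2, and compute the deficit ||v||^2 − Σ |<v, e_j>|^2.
Σ |<v, e_j>|^2 = 283/14; ||v||^2 = 22; deficit = 25/14

Write each e_j = u_j / sqrt(<u_j, u_j>) where u_j is the displayed integer vector. Then <v, e_j> = <v, u_j> / sqrt(<u_j, u_j>), so |<v, e_j>|^2 = <v, u_j>^2 / <u_j, u_j>.
Coefficients: <v, e_1> = 8/sqrt(12), <v, e_2> = 25/sqrt(42).
Square and sum: Σ |<v, e_j>|^2 = 283/14.
Compute ||v||^2 = v·v = 22.
Deficit = 22 − 283/14 = 25/14 ≥ 0, confirming Bessel's inequality. (The deficit equals ||v − Σ <v,e_j> e_j||^2, the squared distance from v to span{e_j}.)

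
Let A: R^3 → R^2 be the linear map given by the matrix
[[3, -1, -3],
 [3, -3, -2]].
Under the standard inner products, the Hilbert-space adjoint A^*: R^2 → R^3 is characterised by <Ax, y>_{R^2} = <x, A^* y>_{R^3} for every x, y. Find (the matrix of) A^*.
A^* = A^T =
[[3, 3],
 [-1, -3],
 [-3, -2]]

For real matrices with standard dot products, the defining identity <Ax, y> = <x, A^* y> gives (Ax)^T y = x^T (A^*) y, i.e. x^T A^T y = x^T (A^*) y. Since this holds for all x, y, we must have A^* = A^T. Therefore
A^* =
[[3, 3],
 [-1, -3],
 [-3, -2]].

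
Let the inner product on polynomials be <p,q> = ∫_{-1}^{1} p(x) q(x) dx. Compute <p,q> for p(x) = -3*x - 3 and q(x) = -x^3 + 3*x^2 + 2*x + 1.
<p,q> = -74/5

Expand the product: p(x)·q(x) = 3*x^4 - 6*x^3 - 15*x^2 - 9*x - 3.
∫_{-1}^{1} of each monomial x^k gives [2/(k+1) if k even, 0 if k odd]. Integrating term-by-term (or equivalently evaluating the antiderivative F(x) = 3*x^5/5 - 3*x^4/2 - 5*x^3 - 9*x^2/2 - 3*x at the endpoints):
  F(1) − F(−1) = -67/5 − (7/5) = -74/5.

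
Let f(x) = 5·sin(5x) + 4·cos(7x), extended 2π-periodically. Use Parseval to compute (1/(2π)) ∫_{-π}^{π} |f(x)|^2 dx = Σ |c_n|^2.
Σ |c_n|^2 = 41/2

Expand |f|^2 and use orthogonality of {sin(nx), cos(mx)} on [-π, π]:
  ∫_{-π}^{π} sin(nx)^2 dx = π, ∫ cos(mx)^2 dx = π, and cross terms integrate to 0.
So ∫_{-π}^{π} f(x)^2 dx = 5^2 · π + 4^2 · π = (25 + 16)π.
Divide by 2π: (25 + 16)/2 = 41/2.
By Parseval, this equals Σ |c_n|^2.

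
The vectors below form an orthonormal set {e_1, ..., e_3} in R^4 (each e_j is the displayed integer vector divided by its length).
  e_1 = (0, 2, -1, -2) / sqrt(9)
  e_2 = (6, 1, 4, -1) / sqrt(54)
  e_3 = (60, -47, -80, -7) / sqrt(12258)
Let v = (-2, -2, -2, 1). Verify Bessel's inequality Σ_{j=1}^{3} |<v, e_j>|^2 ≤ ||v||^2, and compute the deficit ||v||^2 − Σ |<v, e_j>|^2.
Σ |<v, e_j>|^2 = 2926/227; ||v||^2 = 13; deficit = 25/227

Write each e_j = u_j / sqrt(<u_j, u_j>) where u_j is the displayed integer vector. Then <v, e_j> = <v, u_j> / sqrt(<u_j, u_j>), so |<v, e_j>|^2 = <v, u_j>^2 / <u_j, u_j>.
Coefficients: <v, e_1> = -4/sqrt(9), <v, e_2> = -23/sqrt(54), <v, e_3> = 127/sqrt(12258).
Square and sum: Σ |<v, e_j>|^2 = 2926/227.
Compute ||v||^2 = v·v = 13.
Deficit = 13 − 2926/227 = 25/227 ≥ 0, confirming Bessel's inequality. (The deficit equals ||v − Σ <v,e_j> e_j||^2, the squared distance from v to span{e_j}.)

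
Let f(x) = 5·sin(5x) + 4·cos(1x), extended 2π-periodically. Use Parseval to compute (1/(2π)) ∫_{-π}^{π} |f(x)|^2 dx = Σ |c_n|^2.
Σ |c_n|^2 = 41/2

Expand |f|^2 and use orthogonality of {sin(nx), cos(mx)} on [-π, π]:
  ∫_{-π}^{π} sin(nx)^2 dx = π, ∫ cos(mx)^2 dx = π, and cross terms integrate to 0.
So ∫_{-π}^{π} f(x)^2 dx = 5^2 · π + 4^2 · π = (25 + 16)π.
Divide by 2π: (25 + 16)/2 = 41/2.
By Parseval, this equals Σ |c_n|^2.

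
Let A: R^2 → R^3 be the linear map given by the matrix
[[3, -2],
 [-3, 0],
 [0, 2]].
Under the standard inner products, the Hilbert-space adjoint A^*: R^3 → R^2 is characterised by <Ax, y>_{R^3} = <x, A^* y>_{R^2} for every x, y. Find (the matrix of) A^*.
A^* = A^T =
[[3, -3, 0],
 [-2, 0, 2]]

For real matrices with standard dot products, the defining identity <Ax, y> = <x, A^* y> gives (Ax)^T y = x^T (A^*) y, i.e. x^T A^T y = x^T (A^*) y. Since this holds for all x, y, we must have A^* = A^T. Therefore
A^* =
[[3, -3, 0],
 [-2, 0, 2]].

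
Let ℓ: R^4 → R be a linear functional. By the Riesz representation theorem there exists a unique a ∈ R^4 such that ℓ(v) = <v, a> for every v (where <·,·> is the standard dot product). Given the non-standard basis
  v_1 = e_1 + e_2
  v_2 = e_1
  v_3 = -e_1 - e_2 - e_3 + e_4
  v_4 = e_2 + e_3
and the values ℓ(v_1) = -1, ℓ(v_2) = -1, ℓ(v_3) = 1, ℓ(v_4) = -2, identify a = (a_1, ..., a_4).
a = (-1, 0, -2, -2)

Write a = (a_1, ..., a_4) in the standard basis. For each basis vector v_i, ℓ(v_i) = <v_i, a> is a linear equation in the a_j's. Collect the n equations into a matrix system V a = ℓ, where row i of V is v_i (expressed in the standard basis). Since V is invertible (lower-triangular with 1s on the diagonal, up to permutation), solve by back-substitution:
  V =
[[1, 1, 0, 0],
 [1, 0, 0, 0],
 [-1, -1, -1, 1],
 [0, 1, 1, 0]]
  V a = (-1, -1, 1, -2)
Solving gives a = (-1, 0, -2, -2).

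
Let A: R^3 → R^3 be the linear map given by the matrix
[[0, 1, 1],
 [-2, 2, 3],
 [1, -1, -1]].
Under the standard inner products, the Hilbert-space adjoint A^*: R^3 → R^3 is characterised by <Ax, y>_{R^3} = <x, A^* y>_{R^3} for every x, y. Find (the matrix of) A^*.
A^* = A^T =
[[0, -2, 1],
 [1, 2, -1],
 [1, 3, -1]]

For real matrices with standard dot products, the defining identity <Ax, y> = <x, A^* y> gives (Ax)^T y = x^T (A^*) y, i.e. x^T A^T y = x^T (A^*) y. Since this holds for all x, y, we must have A^* = A^T. Therefore
A^* =
[[0, -2, 1],
 [1, 2, -1],
 [1, 3, -1]].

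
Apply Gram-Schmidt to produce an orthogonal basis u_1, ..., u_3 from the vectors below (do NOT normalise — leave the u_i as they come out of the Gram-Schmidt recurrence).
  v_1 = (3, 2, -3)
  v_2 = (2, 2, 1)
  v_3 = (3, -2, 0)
Orthogonal basis:
  u_1 = (3, 2, -3)
  u_2 = (23/22, 15/11, 43/22)
  u_3 = (336/149, -378/149, 84/149)

Apply the Gram-Schmidt recurrence
  u_1 = v_1
  u_i = v_i − Σ_{j<i} ((v_i · u_j) / (u_j · u_j)) · u_j.

Step by step this gives:
  u_1 = (3, 2, -3)
  u_2 = (23/22, 15/11, 43/22)
  u_3 = (336/149, -378/149, 84/149)

Orthogonality check:
  u_2 · u_1 = 0 (should be 0)
  u_3 · u_1 = 0 (should be 0)
  u_3 · u_2 = 0 (should be 0)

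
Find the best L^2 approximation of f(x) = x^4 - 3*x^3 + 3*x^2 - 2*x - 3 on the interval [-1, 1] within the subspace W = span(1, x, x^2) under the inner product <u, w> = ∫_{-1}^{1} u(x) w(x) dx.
g(x) = 27*x^2/7 - 19*x/5 - 108/35

The best approximation g ∈ W is the orthogonal projection of f onto W. Writing g = a_0 + a_1 x + a_2 x^2, the coefficients solve the normal equations G · a = b where
  G_{ij} = <φ_i, φ_j> and b_i = <f, φ_i>, with φ_0 = 1, φ_1 = x, φ_2 = x^2.
G =
  [2, 0, 2/3]
  [0, 2/3, 0]
  [2/3, 0, 2/5],
b = (-18/5, -38/15, -18/35).
Solving gives a_0 = -108/35, a_1 = -19/5, a_2 = 27/7, so
  g(x) = 27*x^2/7 - 19*x/5 - 108/35.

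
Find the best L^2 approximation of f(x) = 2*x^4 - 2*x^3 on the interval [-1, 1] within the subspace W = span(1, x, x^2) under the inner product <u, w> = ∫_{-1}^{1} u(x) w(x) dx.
g(x) = 12*x^2/7 - 6*x/5 - 6/35

The best approximation g ∈ W is the orthogonal projection of f onto W. Writing g = a_0 + a_1 x + a_2 x^2, the coefficients solve the normal equations G · a = b where
  G_{ij} = <φ_i, φ_j> and b_i = <f, φ_i>, with φ_0 = 1, φ_1 = x, φ_2 = x^2.
G =
  [2, 0, 2/3]
  [0, 2/3, 0]
  [2/3, 0, 2/5],
b = (4/5, -4/5, 4/7).
Solving gives a_0 = -6/35, a_1 = -6/5, a_2 = 12/7, so
  g(x) = 12*x^2/7 - 6*x/5 - 6/35.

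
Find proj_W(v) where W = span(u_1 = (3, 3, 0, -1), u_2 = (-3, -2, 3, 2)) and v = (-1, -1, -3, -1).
proj_W(v) = (-99/205, -298/205, -597/205, -166/205)

Set up U = [u_1 | ... | u_2] ∈ R^(4×2). The projector onto W = col(U) is P = U (U^T U)^(-1) U^T.
Compute U^T U =
  [19, -17]
  [-17, 26],
and U^T v = (-5, -6).
Solve U^T U · c = U^T v for the coefficients: c = (-232/205, -199/205). The projection is proj_W(v) = U c.
Check: (v - proj_W(v)) · u_1 = 0  (should be 0).
Check: (v - proj_W(v)) · u_2 = 0  (should be 0).
Result: proj_W(v) = (-99/205, -298/205, -597/205, -166/205).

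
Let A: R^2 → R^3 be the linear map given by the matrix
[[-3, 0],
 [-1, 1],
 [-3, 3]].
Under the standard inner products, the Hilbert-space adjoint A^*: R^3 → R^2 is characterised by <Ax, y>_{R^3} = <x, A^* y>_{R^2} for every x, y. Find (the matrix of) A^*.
A^* = A^T =
[[-3, -1, -3],
 [0, 1, 3]]

For real matrices with standard dot products, the defining identity <Ax, y> = <x, A^* y> gives (Ax)^T y = x^T (A^*) y, i.e. x^T A^T y = x^T (A^*) y. Since this holds for all x, y, we must have A^* = A^T. Therefore
A^* =
[[-3, -1, -3],
 [0, 1, 3]].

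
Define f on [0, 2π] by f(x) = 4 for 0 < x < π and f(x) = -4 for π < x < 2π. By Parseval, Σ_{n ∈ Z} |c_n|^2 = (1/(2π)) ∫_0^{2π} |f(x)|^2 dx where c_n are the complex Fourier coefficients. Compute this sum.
Σ |c_n|^2 = 16

Parseval equates the L^2 energy of f (normalised by 1/(2π)) with the ℓ^2 sum of its Fourier coefficients: (1/(2π)) ∫_0^{2π} |f|^2 = Σ |c_n|^2.
Compute the left side: (1/(2π)) [∫_0^π 4^2 dx + ∫_π^{2π} (-4)^2 dx] = (1/(2π)) · (16π + 16π) = (16 + 16)/2 = 16.
So Σ_{n ∈ Z} |c_n|^2 = 16.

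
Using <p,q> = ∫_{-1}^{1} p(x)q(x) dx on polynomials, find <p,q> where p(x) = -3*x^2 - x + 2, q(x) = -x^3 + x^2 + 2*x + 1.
<p,q> = 6/5

Expand the product: p(x)·q(x) = 3*x^5 - 2*x^4 - 9*x^3 - 3*x^2 + 3*x + 2.
∫_{-1}^{1} of each monomial x^k gives [2/(k+1) if k even, 0 if k odd]. Integrating term-by-term (or equivalently evaluating the antiderivative F(x) = x^6/2 - 2*x^5/5 - 9*x^4/4 - x^3 + 3*x^2/2 + 2*x at the endpoints):
  F(1) − F(−1) = 7/20 − (-17/20) = 6/5.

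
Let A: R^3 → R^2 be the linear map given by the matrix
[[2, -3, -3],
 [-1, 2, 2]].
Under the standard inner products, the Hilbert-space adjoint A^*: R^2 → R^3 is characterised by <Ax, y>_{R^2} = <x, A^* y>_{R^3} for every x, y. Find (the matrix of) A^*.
A^* = A^T =
[[2, -1],
 [-3, 2],
 [-3, 2]]

For real matrices with standard dot products, the defining identity <Ax, y> = <x, A^* y> gives (Ax)^T y = x^T (A^*) y, i.e. x^T A^T y = x^T (A^*) y. Since this holds for all x, y, we must have A^* = A^T. Therefore
A^* =
[[2, -1],
 [-3, 2],
 [-3, 2]].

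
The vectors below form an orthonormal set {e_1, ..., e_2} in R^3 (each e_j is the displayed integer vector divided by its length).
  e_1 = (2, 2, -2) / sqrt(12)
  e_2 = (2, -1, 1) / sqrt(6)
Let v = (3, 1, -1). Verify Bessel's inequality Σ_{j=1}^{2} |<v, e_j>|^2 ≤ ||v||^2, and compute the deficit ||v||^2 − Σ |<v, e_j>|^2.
Σ |<v, e_j>|^2 = 11; ||v||^2 = 11; deficit = 0

Write each e_j = u_j / sqrt(<u_j, u_j>) where u_j is the displayed integer vector. Then <v, e_j> = <v, u_j> / sqrt(<u_j, u_j>), so |<v, e_j>|^2 = <v, u_j>^2 / <u_j, u_j>.
Coefficients: <v, e_1> = 10/sqrt(12), <v, e_2> = 4/sqrt(6).
Square and sum: Σ |<v, e_j>|^2 = 11.
Compute ||v||^2 = v·v = 11.
Deficit = 11 − 11 = 0 ≥ 0, confirming Bessel's inequality. (The deficit equals ||v − Σ <v,e_j> e_j||^2, the squared distance from v to span{e_j}.)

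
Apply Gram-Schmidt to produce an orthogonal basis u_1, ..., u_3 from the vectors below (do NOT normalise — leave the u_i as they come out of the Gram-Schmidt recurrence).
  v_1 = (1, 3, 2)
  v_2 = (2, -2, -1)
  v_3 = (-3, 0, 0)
Orthogonal basis:
  u_1 = (1, 3, 2)
  u_2 = (17/7, -5/7, -1/7)
  u_3 = (-1/30, -1/6, 4/15)

Apply the Gram-Schmidt recurrence
  u_1 = v_1
  u_i = v_i − Σ_{j<i} ((v_i · u_j) / (u_j · u_j)) · u_j.

Step by step this gives:
  u_1 = (1, 3, 2)
  u_2 = (17/7, -5/7, -1/7)
  u_3 = (-1/30, -1/6, 4/15)

Orthogonality check:
  u_2 · u_1 = 0 (should be 0)
  u_3 · u_1 = 0 (should be 0)
  u_3 · u_2 = 0 (should be 0)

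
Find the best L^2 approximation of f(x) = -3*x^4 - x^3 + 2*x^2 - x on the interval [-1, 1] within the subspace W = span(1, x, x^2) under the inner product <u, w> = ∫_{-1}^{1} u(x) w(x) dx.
g(x) = -4*x^2/7 - 8*x/5 + 9/35

The best approximation g ∈ W is the orthogonal projection of f onto W. Writing g = a_0 + a_1 x + a_2 x^2, the coefficients solve the normal equations G · a = b where
  G_{ij} = <φ_i, φ_j> and b_i = <f, φ_i>, with φ_0 = 1, φ_1 = x, φ_2 = x^2.
G =
  [2, 0, 2/3]
  [0, 2/3, 0]
  [2/3, 0, 2/5],
b = (2/15, -16/15, -2/35).
Solving gives a_0 = 9/35, a_1 = -8/5, a_2 = -4/7, so
  g(x) = -4*x^2/7 - 8*x/5 + 9/35.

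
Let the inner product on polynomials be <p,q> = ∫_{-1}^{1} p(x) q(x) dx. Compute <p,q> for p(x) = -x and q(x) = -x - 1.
<p,q> = 2/3

Expand the product: p(x)·q(x) = x^2 + x.
∫_{-1}^{1} of each monomial x^k gives [2/(k+1) if k even, 0 if k odd]. Integrating term-by-term (or equivalently evaluating the antiderivative F(x) = x^3/3 + x^2/2 at the endpoints):
  F(1) − F(−1) = 5/6 − (1/6) = 2/3.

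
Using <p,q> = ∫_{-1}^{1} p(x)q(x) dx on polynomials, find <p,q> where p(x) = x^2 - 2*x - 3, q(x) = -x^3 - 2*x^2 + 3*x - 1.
<p,q> = 16/3

Expand the product: p(x)·q(x) = -x^5 + 10*x^3 - x^2 - 7*x + 3.
∫_{-1}^{1} of each monomial x^k gives [2/(k+1) if k even, 0 if k odd]. Integrating term-by-term (or equivalently evaluating the antiderivative F(x) = -x^6/6 + 5*x^4/2 - x^3/3 - 7*x^2/2 + 3*x at the endpoints):
  F(1) − F(−1) = 3/2 − (-23/6) = 16/3.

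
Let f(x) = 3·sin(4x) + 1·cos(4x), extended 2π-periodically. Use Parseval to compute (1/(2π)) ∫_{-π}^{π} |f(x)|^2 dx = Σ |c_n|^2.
Σ |c_n|^2 = 5

Expand |f|^2 and use orthogonality of {sin(nx), cos(mx)} on [-π, π]:
  ∫_{-π}^{π} sin(nx)^2 dx = π, ∫ cos(mx)^2 dx = π, and cross terms integrate to 0.
So ∫_{-π}^{π} f(x)^2 dx = 3^2 · π + 1^2 · π = (9 + 1)π.
Divide by 2π: (9 + 1)/2 = 5.
By Parseval, this equals Σ |c_n|^2.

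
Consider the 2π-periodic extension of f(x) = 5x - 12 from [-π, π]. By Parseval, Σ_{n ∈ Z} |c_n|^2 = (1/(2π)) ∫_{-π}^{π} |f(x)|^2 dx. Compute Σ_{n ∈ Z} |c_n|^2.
Σ |c_n|^2 = 25π^2/3 + 144

Expand and integrate term by term over [-π, π]:
  ∫ (5x)^2 dx = 25·(2π^3/3); ∫ 2·5·(-12)·x dx = 0 (odd integrand); ∫ (-12)^2 dx = 144·2π.
So (1/(2π)) ∫_{-π}^{π} (5x - 12)^2 dx = 25π^2/3 + 144 = 25π^2/3 + 144.
Parseval ⇒ Σ |c_n|^2 = 25π^2/3 + 144.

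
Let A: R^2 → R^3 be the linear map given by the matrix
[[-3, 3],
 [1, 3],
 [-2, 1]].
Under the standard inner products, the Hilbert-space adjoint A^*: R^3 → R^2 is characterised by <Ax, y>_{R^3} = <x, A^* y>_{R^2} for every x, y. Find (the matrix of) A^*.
A^* = A^T =
[[-3, 1, -2],
 [3, 3, 1]]

For real matrices with standard dot products, the defining identity <Ax, y> = <x, A^* y> gives (Ax)^T y = x^T (A^*) y, i.e. x^T A^T y = x^T (A^*) y. Since this holds for all x, y, we must have A^* = A^T. Therefore
A^* =
[[-3, 1, -2],
 [3, 3, 1]].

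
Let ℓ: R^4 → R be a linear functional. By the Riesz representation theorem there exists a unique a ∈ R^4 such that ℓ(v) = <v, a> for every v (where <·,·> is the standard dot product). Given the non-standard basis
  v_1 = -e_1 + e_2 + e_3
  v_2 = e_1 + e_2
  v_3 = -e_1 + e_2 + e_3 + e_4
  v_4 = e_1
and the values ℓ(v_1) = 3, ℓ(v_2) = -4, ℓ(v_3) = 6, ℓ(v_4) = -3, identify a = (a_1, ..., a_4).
a = (-3, -1, 1, 3)

Write a = (a_1, ..., a_4) in the standard basis. For each basis vector v_i, ℓ(v_i) = <v_i, a> is a linear equation in the a_j's. Collect the n equations into a matrix system V a = ℓ, where row i of V is v_i (expressed in the standard basis). Since V is invertible (lower-triangular with 1s on the diagonal, up to permutation), solve by back-substitution:
  V =
[[-1, 1, 1, 0],
 [1, 1, 0, 0],
 [-1, 1, 1, 1],
 [1, 0, 0, 0]]
  V a = (3, -4, 6, -3)
Solving gives a = (-3, -1, 1, 3).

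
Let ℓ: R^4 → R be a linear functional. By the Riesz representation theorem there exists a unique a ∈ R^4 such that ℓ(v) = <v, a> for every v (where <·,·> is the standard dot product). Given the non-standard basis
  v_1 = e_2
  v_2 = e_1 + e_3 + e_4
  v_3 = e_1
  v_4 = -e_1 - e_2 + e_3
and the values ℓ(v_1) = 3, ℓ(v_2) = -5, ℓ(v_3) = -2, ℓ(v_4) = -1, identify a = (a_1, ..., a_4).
a = (-2, 3, 0, -3)

Write a = (a_1, ..., a_4) in the standard basis. For each basis vector v_i, ℓ(v_i) = <v_i, a> is a linear equation in the a_j's. Collect the n equations into a matrix system V a = ℓ, where row i of V is v_i (expressed in the standard basis). Since V is invertible (lower-triangular with 1s on the diagonal, up to permutation), solve by back-substitution:
  V =
[[0, 1, 0, 0],
 [1, 0, 1, 1],
 [1, 0, 0, 0],
 [-1, -1, 1, 0]]
  V a = (3, -5, -2, -1)
Solving gives a = (-2, 3, 0, -3).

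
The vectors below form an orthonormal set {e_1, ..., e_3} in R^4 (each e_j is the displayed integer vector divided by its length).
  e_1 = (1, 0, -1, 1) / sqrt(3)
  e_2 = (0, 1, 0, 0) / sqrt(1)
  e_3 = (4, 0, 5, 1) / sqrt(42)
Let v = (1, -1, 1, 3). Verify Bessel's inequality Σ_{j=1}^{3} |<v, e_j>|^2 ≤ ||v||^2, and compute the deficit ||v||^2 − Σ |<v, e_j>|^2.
Σ |<v, e_j>|^2 = 52/7; ||v||^2 = 12; deficit = 32/7

Write each e_j = u_j / sqrt(<u_j, u_j>) where u_j is the displayed integer vector. Then <v, e_j> = <v, u_j> / sqrt(<u_j, u_j>), so |<v, e_j>|^2 = <v, u_j>^2 / <u_j, u_j>.
Coefficients: <v, e_1> = 3/sqrt(3), <v, e_2> = -1/sqrt(1), <v, e_3> = 12/sqrt(42).
Square and sum: Σ |<v, e_j>|^2 = 52/7.
Compute ||v||^2 = v·v = 12.
Deficit = 12 − 52/7 = 32/7 ≥ 0, confirming Bessel's inequality. (The deficit equals ||v − Σ <v,e_j> e_j||^2, the squared distance from v to span{e_j}.)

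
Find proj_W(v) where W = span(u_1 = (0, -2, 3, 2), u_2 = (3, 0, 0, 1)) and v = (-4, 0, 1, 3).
proj_W(v) = (-513/166, -108/83, 162/83, 45/166)

Set up U = [u_1 | ... | u_2] ∈ R^(4×2). The projector onto W = col(U) is P = U (U^T U)^(-1) U^T.
Compute U^T U =
  [17, 2]
  [2, 10],
and U^T v = (9, -9).
Solve U^T U · c = U^T v for the coefficients: c = (54/83, -171/166). The projection is proj_W(v) = U c.
Check: (v - proj_W(v)) · u_1 = 0  (should be 0).
Check: (v - proj_W(v)) · u_2 = 0  (should be 0).
Result: proj_W(v) = (-513/166, -108/83, 162/83, 45/166).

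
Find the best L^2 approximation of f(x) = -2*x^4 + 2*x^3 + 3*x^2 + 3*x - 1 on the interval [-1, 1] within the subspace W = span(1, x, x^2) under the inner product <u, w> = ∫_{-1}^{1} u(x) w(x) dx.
g(x) = 9*x^2/7 + 21*x/5 - 29/35

The best approximation g ∈ W is the orthogonal projection of f onto W. Writing g = a_0 + a_1 x + a_2 x^2, the coefficients solve the normal equations G · a = b where
  G_{ij} = <φ_i, φ_j> and b_i = <f, φ_i>, with φ_0 = 1, φ_1 = x, φ_2 = x^2.
G =
  [2, 0, 2/3]
  [0, 2/3, 0]
  [2/3, 0, 2/5],
b = (-4/5, 14/5, -4/105).
Solving gives a_0 = -29/35, a_1 = 21/5, a_2 = 9/7, so
  g(x) = 9*x^2/7 + 21*x/5 - 29/35.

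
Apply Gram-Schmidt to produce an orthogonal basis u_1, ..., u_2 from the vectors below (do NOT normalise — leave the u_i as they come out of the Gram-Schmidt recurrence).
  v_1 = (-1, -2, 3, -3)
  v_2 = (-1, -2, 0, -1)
Orthogonal basis:
  u_1 = (-1, -2, 3, -3)
  u_2 = (-15/23, -30/23, -24/23, 1/23)

Apply the Gram-Schmidt recurrence
  u_1 = v_1
  u_i = v_i − Σ_{j<i} ((v_i · u_j) / (u_j · u_j)) · u_j.

Step by step this gives:
  u_1 = (-1, -2, 3, -3)
  u_2 = (-15/23, -30/23, -24/23, 1/23)

Orthogonality check:
  u_2 · u_1 = 0 (should be 0)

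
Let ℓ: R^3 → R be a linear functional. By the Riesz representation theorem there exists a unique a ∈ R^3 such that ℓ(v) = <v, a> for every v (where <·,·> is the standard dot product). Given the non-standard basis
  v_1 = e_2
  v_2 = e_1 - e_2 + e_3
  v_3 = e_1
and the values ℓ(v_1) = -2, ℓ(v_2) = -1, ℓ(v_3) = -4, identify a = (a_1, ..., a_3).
a = (-4, -2, 1)

Write a = (a_1, ..., a_3) in the standard basis. For each basis vector v_i, ℓ(v_i) = <v_i, a> is a linear equation in the a_j's. Collect the n equations into a matrix system V a = ℓ, where row i of V is v_i (expressed in the standard basis). Since V is invertible (lower-triangular with 1s on the diagonal, up to permutation), solve by back-substitution:
  V =
[[0, 1, 0],
 [1, -1, 1],
 [1, 0, 0]]
  V a = (-2, -1, -4)
Solving gives a = (-4, -2, 1).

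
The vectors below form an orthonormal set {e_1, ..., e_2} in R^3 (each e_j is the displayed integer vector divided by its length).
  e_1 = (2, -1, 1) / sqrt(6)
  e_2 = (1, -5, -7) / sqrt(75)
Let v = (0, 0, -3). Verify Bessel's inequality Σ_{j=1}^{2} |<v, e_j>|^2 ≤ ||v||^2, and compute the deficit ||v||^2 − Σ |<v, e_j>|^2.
Σ |<v, e_j>|^2 = 369/50; ||v||^2 = 9; deficit = 81/50

Write each e_j = u_j / sqrt(<u_j, u_j>) where u_j is the displayed integer vector. Then <v, e_j> = <v, u_j> / sqrt(<u_j, u_j>), so |<v, e_j>|^2 = <v, u_j>^2 / <u_j, u_j>.
Coefficients: <v, e_1> = -3/sqrt(6), <v, e_2> = 21/sqrt(75).
Square and sum: Σ |<v, e_j>|^2 = 369/50.
Compute ||v||^2 = v·v = 9.
Deficit = 9 − 369/50 = 81/50 ≥ 0, confirming Bessel's inequality. (The deficit equals ||v − Σ <v,e_j> e_j||^2, the squared distance from v to span{e_j}.)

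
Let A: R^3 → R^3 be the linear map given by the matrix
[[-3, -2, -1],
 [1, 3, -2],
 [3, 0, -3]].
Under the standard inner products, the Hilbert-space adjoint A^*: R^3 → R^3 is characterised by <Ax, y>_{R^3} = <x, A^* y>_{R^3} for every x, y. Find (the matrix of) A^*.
A^* = A^T =
[[-3, 1, 3],
 [-2, 3, 0],
 [-1, -2, -3]]

For real matrices with standard dot products, the defining identity <Ax, y> = <x, A^* y> gives (Ax)^T y = x^T (A^*) y, i.e. x^T A^T y = x^T (A^*) y. Since this holds for all x, y, we must have A^* = A^T. Therefore
A^* =
[[-3, 1, 3],
 [-2, 3, 0],
 [-1, -2, -3]].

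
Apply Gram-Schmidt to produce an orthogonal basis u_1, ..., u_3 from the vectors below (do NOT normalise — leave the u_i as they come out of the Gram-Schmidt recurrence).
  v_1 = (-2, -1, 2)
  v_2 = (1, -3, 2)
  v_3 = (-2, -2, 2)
Orthogonal basis:
  u_1 = (-2, -1, 2)
  u_2 = (19/9, -22/9, 8/9)
  u_3 = (-24/101, -36/101, -42/101)

Apply the Gram-Schmidt recurrence
  u_1 = v_1
  u_i = v_i − Σ_{j<i} ((v_i · u_j) / (u_j · u_j)) · u_j.

Step by step this gives:
  u_1 = (-2, -1, 2)
  u_2 = (19/9, -22/9, 8/9)
  u_3 = (-24/101, -36/101, -42/101)

Orthogonality check:
  u_2 · u_1 = 0 (should be 0)
  u_3 · u_1 = 0 (should be 0)
  u_3 · u_2 = 0 (should be 0)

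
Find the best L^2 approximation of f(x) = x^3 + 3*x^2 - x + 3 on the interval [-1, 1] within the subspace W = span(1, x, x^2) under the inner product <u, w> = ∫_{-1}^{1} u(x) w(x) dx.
g(x) = 3*x^2 - 2*x/5 + 3

The best approximation g ∈ W is the orthogonal projection of f onto W. Writing g = a_0 + a_1 x + a_2 x^2, the coefficients solve the normal equations G · a = b where
  G_{ij} = <φ_i, φ_j> and b_i = <f, φ_i>, with φ_0 = 1, φ_1 = x, φ_2 = x^2.
G =
  [2, 0, 2/3]
  [0, 2/3, 0]
  [2/3, 0, 2/5],
b = (8, -4/15, 16/5).
Solving gives a_0 = 3, a_1 = -2/5, a_2 = 3, so
  g(x) = 3*x^2 - 2*x/5 + 3.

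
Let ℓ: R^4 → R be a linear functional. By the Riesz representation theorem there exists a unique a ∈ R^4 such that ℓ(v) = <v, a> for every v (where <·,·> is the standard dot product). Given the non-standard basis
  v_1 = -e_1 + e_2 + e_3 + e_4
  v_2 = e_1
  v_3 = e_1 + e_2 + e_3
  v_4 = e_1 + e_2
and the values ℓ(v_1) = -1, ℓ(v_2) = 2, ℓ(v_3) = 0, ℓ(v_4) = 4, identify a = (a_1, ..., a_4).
a = (2, 2, -4, 3)

Write a = (a_1, ..., a_4) in the standard basis. For each basis vector v_i, ℓ(v_i) = <v_i, a> is a linear equation in the a_j's. Collect the n equations into a matrix system V a = ℓ, where row i of V is v_i (expressed in the standard basis). Since V is invertible (lower-triangular with 1s on the diagonal, up to permutation), solve by back-substitution:
  V =
[[-1, 1, 1, 1],
 [1, 0, 0, 0],
 [1, 1, 1, 0],
 [1, 1, 0, 0]]
  V a = (-1, 2, 0, 4)
Solving gives a = (2, 2, -4, 3).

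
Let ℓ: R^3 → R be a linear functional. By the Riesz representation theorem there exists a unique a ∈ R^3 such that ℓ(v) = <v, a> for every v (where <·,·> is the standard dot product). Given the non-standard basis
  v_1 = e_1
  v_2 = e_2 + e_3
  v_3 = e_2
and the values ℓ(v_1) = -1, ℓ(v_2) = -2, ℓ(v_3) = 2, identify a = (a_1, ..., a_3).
a = (-1, 2, -4)

Write a = (a_1, ..., a_3) in the standard basis. For each basis vector v_i, ℓ(v_i) = <v_i, a> is a linear equation in the a_j's. Collect the n equations into a matrix system V a = ℓ, where row i of V is v_i (expressed in the standard basis). Since V is invertible (lower-triangular with 1s on the diagonal, up to permutation), solve by back-substitution:
  V =
[[1, 0, 0],
 [0, 1, 1],
 [0, 1, 0]]
  V a = (-1, -2, 2)
Solving gives a = (-1, 2, -4).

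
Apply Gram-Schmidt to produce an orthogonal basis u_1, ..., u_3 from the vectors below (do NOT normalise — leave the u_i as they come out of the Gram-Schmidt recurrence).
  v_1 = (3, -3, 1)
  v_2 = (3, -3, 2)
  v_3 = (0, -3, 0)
Orthogonal basis:
  u_1 = (3, -3, 1)
  u_2 = (-3/19, 3/19, 18/19)
  u_3 = (-3/2, -3/2, 0)

Apply the Gram-Schmidt recurrence
  u_1 = v_1
  u_i = v_i − Σ_{j<i} ((v_i · u_j) / (u_j · u_j)) · u_j.

Step by step this gives:
  u_1 = (3, -3, 1)
  u_2 = (-3/19, 3/19, 18/19)
  u_3 = (-3/2, -3/2, 0)

Orthogonality check:
  u_2 · u_1 = 0 (should be 0)
  u_3 · u_1 = 0 (should be 0)
  u_3 · u_2 = 0 (should be 0)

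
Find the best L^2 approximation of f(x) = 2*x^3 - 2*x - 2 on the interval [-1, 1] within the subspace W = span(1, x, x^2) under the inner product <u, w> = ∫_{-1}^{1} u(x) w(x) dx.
g(x) = -4*x/5 - 2

The best approximation g ∈ W is the orthogonal projection of f onto W. Writing g = a_0 + a_1 x + a_2 x^2, the coefficients solve the normal equations G · a = b where
  G_{ij} = <φ_i, φ_j> and b_i = <f, φ_i>, with φ_0 = 1, φ_1 = x, φ_2 = x^2.
G =
  [2, 0, 2/3]
  [0, 2/3, 0]
  [2/3, 0, 2/5],
b = (-4, -8/15, -4/3).
Solving gives a_0 = -2, a_1 = -4/5, a_2 = 0, so
  g(x) = -4*x/5 - 2.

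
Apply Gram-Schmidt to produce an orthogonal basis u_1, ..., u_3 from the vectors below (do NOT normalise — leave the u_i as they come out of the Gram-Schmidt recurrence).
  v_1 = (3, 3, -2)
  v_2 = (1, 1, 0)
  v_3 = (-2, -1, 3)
Orthogonal basis:
  u_1 = (3, 3, -2)
  u_2 = (2/11, 2/11, 6/11)
  u_3 = (-1/2, 1/2, 0)

Apply the Gram-Schmidt recurrence
  u_1 = v_1
  u_i = v_i − Σ_{j<i} ((v_i · u_j) / (u_j · u_j)) · u_j.

Step by step this gives:
  u_1 = (3, 3, -2)
  u_2 = (2/11, 2/11, 6/11)
  u_3 = (-1/2, 1/2, 0)

Orthogonality check:
  u_2 · u_1 = 0 (should be 0)
  u_3 · u_1 = 0 (should be 0)
  u_3 · u_2 = 0 (should be 0)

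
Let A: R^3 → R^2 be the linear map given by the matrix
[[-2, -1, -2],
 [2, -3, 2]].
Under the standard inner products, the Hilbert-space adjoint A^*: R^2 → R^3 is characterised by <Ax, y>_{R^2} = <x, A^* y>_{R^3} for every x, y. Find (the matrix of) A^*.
A^* = A^T =
[[-2, 2],
 [-1, -3],
 [-2, 2]]

For real matrices with standard dot products, the defining identity <Ax, y> = <x, A^* y> gives (Ax)^T y = x^T (A^*) y, i.e. x^T A^T y = x^T (A^*) y. Since this holds for all x, y, we must have A^* = A^T. Therefore
A^* =
[[-2, 2],
 [-1, -3],
 [-2, 2]].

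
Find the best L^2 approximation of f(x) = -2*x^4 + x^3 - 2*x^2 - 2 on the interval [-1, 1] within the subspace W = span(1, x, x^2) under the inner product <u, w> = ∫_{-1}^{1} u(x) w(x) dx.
g(x) = -26*x^2/7 + 3*x/5 - 64/35

The best approximation g ∈ W is the orthogonal projection of f onto W. Writing g = a_0 + a_1 x + a_2 x^2, the coefficients solve the normal equations G · a = b where
  G_{ij} = <φ_i, φ_j> and b_i = <f, φ_i>, with φ_0 = 1, φ_1 = x, φ_2 = x^2.
G =
  [2, 0, 2/3]
  [0, 2/3, 0]
  [2/3, 0, 2/5],
b = (-92/15, 2/5, -284/105).
Solving gives a_0 = -64/35, a_1 = 3/5, a_2 = -26/7, so
  g(x) = -26*x^2/7 + 3*x/5 - 64/35.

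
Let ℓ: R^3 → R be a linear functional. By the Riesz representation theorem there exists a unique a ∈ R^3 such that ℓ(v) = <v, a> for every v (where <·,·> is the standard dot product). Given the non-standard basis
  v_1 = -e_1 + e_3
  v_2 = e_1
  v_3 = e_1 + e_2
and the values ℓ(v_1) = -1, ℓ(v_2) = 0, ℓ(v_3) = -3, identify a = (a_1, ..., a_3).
a = (0, -3, -1)

Write a = (a_1, ..., a_3) in the standard basis. For each basis vector v_i, ℓ(v_i) = <v_i, a> is a linear equation in the a_j's. Collect the n equations into a matrix system V a = ℓ, where row i of V is v_i (expressed in the standard basis). Since V is invertible (lower-triangular with 1s on the diagonal, up to permutation), solve by back-substitution:
  V =
[[-1, 0, 1],
 [1, 0, 0],
 [1, 1, 0]]
  V a = (-1, 0, -3)
Solving gives a = (0, -3, -1).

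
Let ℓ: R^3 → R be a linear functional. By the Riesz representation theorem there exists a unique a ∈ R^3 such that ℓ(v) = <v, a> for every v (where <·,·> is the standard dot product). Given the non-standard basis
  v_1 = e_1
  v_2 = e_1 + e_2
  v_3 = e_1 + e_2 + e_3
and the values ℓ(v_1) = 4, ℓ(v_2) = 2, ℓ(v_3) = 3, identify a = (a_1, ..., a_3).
a = (4, -2, 1)

Write a = (a_1, ..., a_3) in the standard basis. For each basis vector v_i, ℓ(v_i) = <v_i, a> is a linear equation in the a_j's. Collect the n equations into a matrix system V a = ℓ, where row i of V is v_i (expressed in the standard basis). Since V is invertible (lower-triangular with 1s on the diagonal, up to permutation), solve by back-substitution:
  V =
[[1, 0, 0],
 [1, 1, 0],
 [1, 1, 1]]
  V a = (4, 2, 3)
Solving gives a = (4, -2, 1).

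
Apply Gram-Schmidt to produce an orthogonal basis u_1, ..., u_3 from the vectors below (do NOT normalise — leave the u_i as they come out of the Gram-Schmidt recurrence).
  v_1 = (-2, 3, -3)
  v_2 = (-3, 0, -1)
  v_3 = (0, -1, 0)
Orthogonal basis:
  u_1 = (-2, 3, -3)
  u_2 = (-24/11, -27/22, 5/22)
  u_3 = (21/139, -49/139, -63/139)

Apply the Gram-Schmidt recurrence
  u_1 = v_1
  u_i = v_i − Σ_{j<i} ((v_i · u_j) / (u_j · u_j)) · u_j.

Step by step this gives:
  u_1 = (-2, 3, -3)
  u_2 = (-24/11, -27/22, 5/22)
  u_3 = (21/139, -49/139, -63/139)

Orthogonality check:
  u_2 · u_1 = 0 (should be 0)
  u_3 · u_1 = 0 (should be 0)
  u_3 · u_2 = 0 (should be 0)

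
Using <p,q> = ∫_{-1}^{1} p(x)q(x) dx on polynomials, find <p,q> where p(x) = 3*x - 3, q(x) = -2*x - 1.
<p,q> = 2

Expand the product: p(x)·q(x) = -6*x^2 + 3*x + 3.
∫_{-1}^{1} of each monomial x^k gives [2/(k+1) if k even, 0 if k odd]. Integrating term-by-term (or equivalently evaluating the antiderivative F(x) = -2*x^3 + 3*x^2/2 + 3*x at the endpoints):
  F(1) − F(−1) = 5/2 − (1/2) = 2.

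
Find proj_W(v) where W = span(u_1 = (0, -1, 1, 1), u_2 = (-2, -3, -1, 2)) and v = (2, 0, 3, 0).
proj_W(v) = (33/19, 17/38, 115/38, 8/19)

Set up U = [u_1 | ... | u_2] ∈ R^(4×2). The projector onto W = col(U) is P = U (U^T U)^(-1) U^T.
Compute U^T U =
  [3, 4]
  [4, 18],
and U^T v = (3, -7).
Solve U^T U · c = U^T v for the coefficients: c = (41/19, -33/38). The projection is proj_W(v) = U c.
Check: (v - proj_W(v)) · u_1 = 0  (should be 0).
Check: (v - proj_W(v)) · u_2 = 0  (should be 0).
Result: proj_W(v) = (33/19, 17/38, 115/38, 8/19).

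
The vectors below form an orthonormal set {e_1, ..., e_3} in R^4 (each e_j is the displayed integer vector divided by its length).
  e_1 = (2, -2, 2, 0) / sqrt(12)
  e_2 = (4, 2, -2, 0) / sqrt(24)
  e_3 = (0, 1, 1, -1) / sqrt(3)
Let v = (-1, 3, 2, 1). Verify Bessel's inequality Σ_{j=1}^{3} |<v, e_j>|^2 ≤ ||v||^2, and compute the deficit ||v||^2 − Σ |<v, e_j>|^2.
Σ |<v, e_j>|^2 = 41/6; ||v||^2 = 15; deficit = 49/6

Write each e_j = u_j / sqrt(<u_j, u_j>) where u_j is the displayed integer vector. Then <v, e_j> = <v, u_j> / sqrt(<u_j, u_j>), so |<v, e_j>|^2 = <v, u_j>^2 / <u_j, u_j>.
Coefficients: <v, e_1> = -4/sqrt(12), <v, e_2> = -2/sqrt(24), <v, e_3> = 4/sqrt(3).
Square and sum: Σ |<v, e_j>|^2 = 41/6.
Compute ||v||^2 = v·v = 15.
Deficit = 15 − 41/6 = 49/6 ≥ 0, confirming Bessel's inequality. (The deficit equals ||v − Σ <v,e_j> e_j||^2, the squared distance from v to span{e_j}.)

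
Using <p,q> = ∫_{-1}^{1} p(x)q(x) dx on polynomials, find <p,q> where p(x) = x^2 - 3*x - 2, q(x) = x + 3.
<p,q> = -12

Expand the product: p(x)·q(x) = x^3 - 11*x - 6.
∫_{-1}^{1} of each monomial x^k gives [2/(k+1) if k even, 0 if k odd]. Integrating term-by-term (or equivalently evaluating the antiderivative F(x) = x^4/4 - 11*x^2/2 - 6*x at the endpoints):
  F(1) − F(−1) = -45/4 − (3/4) = -12.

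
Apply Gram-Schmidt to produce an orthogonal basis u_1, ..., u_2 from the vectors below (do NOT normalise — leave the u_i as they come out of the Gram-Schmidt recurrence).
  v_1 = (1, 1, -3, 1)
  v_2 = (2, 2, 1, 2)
Orthogonal basis:
  u_1 = (1, 1, -3, 1)
  u_2 = (7/4, 7/4, 7/4, 7/4)

Apply the Gram-Schmidt recurrence
  u_1 = v_1
  u_i = v_i − Σ_{j<i} ((v_i · u_j) / (u_j · u_j)) · u_j.

Step by step this gives:
  u_1 = (1, 1, -3, 1)
  u_2 = (7/4, 7/4, 7/4, 7/4)

Orthogonality check:
  u_2 · u_1 = 0 (should be 0)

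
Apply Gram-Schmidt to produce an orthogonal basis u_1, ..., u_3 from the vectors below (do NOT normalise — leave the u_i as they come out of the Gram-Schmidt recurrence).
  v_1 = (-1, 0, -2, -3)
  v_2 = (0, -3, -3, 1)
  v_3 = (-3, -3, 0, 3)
Orthogonal basis:
  u_1 = (-1, 0, -2, -3)
  u_2 = (3/14, -3, -18/7, 23/14)
  u_3 = (-921/257, -213/257, 258/257, 135/257)

Apply the Gram-Schmidt recurrence
  u_1 = v_1
  u_i = v_i − Σ_{j<i} ((v_i · u_j) / (u_j · u_j)) · u_j.

Step by step this gives:
  u_1 = (-1, 0, -2, -3)
  u_2 = (3/14, -3, -18/7, 23/14)
  u_3 = (-921/257, -213/257, 258/257, 135/257)

Orthogonality check:
  u_2 · u_1 = 0 (should be 0)
  u_3 · u_1 = 0 (should be 0)
  u_3 · u_2 = 0 (should be 0)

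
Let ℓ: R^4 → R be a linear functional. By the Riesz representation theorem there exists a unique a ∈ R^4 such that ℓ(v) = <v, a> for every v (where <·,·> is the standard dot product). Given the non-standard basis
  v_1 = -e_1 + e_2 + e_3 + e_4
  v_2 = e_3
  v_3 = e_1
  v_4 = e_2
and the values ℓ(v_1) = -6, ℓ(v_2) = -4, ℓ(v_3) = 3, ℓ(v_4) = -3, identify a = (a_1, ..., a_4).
a = (3, -3, -4, 4)

Write a = (a_1, ..., a_4) in the standard basis. For each basis vector v_i, ℓ(v_i) = <v_i, a> is a linear equation in the a_j's. Collect the n equations into a matrix system V a = ℓ, where row i of V is v_i (expressed in the standard basis). Since V is invertible (lower-triangular with 1s on the diagonal, up to permutation), solve by back-substitution:
  V =
[[-1, 1, 1, 1],
 [0, 0, 1, 0],
 [1, 0, 0, 0],
 [0, 1, 0, 0]]
  V a = (-6, -4, 3, -3)
Solving gives a = (3, -3, -4, 4).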